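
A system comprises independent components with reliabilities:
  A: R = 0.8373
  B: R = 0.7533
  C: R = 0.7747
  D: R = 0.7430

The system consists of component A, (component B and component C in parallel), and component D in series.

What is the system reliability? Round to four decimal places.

0.5875

Parallel (B and C): 1 − (1 − 0.753300)(1 − 0.774700) = 0.944418
Series (A, [0.944418], and D): 0.837300 × 0.944418 × 0.743000 = 0.5875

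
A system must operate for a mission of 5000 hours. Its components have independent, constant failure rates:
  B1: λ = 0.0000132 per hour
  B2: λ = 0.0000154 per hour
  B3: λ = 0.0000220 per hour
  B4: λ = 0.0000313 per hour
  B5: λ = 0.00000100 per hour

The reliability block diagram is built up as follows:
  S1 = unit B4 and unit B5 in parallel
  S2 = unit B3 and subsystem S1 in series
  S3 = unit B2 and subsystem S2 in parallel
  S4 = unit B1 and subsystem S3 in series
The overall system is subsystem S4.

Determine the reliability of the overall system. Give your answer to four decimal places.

R(B1) = exp(−0.0000132 × 5000) = 0.936131
R(B2) = exp(−0.0000154 × 5000) = 0.925890
R(B3) = exp(−0.0000220 × 5000) = 0.895834
R(B4) = exp(−0.0000313 × 5000) = 0.855132
R(B5) = exp(−0.00000100 × 5000) = 0.995012
Parallel (B4 and B5): 1 − (1 − 0.855132)(1 − 0.995012) = 0.999277
Series (B3 and [0.999277]): 0.895834 × 0.999277 = 0.895186
Parallel (B2 and [0.895186]): 1 − (1 − 0.925890)(1 − 0.895186) = 0.992232
Series (B1 and [0.992232]): 0.936131 × 0.992232 = 0.9289

0.9289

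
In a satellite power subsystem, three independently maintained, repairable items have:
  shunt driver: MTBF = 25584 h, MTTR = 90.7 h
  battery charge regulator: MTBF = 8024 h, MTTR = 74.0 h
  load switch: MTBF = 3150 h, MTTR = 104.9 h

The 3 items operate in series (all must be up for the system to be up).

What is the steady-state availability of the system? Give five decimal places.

0.95554

A(shunt driver) = MTBF/(MTBF+MTTR) = 25584/(25584+90.7) = 0.996467
A(battery charge regulator) = MTBF/(MTBF+MTTR) = 8024/(8024+74.0) = 0.990862
A(load switch) = MTBF/(MTBF+MTTR) = 3150/(3150+104.9) = 0.967772
Series availability: 0.996467 × 0.990862 × 0.967772 = 0.95554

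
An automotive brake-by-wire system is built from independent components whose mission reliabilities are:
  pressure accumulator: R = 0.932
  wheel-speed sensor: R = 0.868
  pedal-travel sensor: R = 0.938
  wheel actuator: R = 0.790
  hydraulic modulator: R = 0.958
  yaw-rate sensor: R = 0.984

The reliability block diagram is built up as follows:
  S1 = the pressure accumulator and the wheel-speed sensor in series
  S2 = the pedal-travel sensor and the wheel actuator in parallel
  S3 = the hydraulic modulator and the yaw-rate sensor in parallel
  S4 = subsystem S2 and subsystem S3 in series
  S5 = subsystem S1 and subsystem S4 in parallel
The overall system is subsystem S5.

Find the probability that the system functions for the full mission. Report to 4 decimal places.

Series (pressure accumulator and wheel-speed sensor): 0.932000 × 0.868000 = 0.808976
Parallel (pedal-travel sensor and wheel actuator): 1 − (1 − 0.938000)(1 − 0.790000) = 0.986980
Parallel (hydraulic modulator and yaw-rate sensor): 1 − (1 − 0.958000)(1 − 0.984000) = 0.999328
Series ([0.986980] and [0.999328]): 0.986980 × 0.999328 = 0.986317
Parallel ([0.808976] and [0.986317]): 1 − (1 − 0.808976)(1 − 0.986317) = 0.9974

0.9974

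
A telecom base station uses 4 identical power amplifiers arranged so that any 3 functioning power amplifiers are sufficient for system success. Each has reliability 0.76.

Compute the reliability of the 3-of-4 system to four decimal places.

0.7550

R = Σ_{i=3}^{4} C(4,i) p^i (1−p)^{4−i} with p = 0.76
C(4,3)·0.76^3·0.24^1 = 0.421417
C(4,4)·0.76^4·0.24^0 = 0.333622
Sum = 0.7550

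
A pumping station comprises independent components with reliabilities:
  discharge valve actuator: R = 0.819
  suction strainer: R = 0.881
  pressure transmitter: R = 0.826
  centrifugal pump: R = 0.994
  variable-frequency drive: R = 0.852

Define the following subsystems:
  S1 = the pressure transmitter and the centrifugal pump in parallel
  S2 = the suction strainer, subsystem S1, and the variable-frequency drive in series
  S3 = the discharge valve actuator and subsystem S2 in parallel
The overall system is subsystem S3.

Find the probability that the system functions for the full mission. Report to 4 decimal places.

Parallel (pressure transmitter and centrifugal pump): 1 − (1 − 0.826000)(1 − 0.994000) = 0.998956
Series (suction strainer, [0.998956], and variable-frequency drive): 0.881000 × 0.998956 × 0.852000 = 0.749828
Parallel (discharge valve actuator and [0.749828]): 1 − (1 − 0.819000)(1 − 0.749828) = 0.9547

0.9547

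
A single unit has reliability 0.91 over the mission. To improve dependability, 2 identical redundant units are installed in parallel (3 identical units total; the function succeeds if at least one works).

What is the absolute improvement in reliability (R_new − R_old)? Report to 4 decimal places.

0.0893

R_before = 0.91
R_after = 1 − (1 − 0.91)^3 = 0.9993
ΔR = 0.9993 − 0.91 = 0.0893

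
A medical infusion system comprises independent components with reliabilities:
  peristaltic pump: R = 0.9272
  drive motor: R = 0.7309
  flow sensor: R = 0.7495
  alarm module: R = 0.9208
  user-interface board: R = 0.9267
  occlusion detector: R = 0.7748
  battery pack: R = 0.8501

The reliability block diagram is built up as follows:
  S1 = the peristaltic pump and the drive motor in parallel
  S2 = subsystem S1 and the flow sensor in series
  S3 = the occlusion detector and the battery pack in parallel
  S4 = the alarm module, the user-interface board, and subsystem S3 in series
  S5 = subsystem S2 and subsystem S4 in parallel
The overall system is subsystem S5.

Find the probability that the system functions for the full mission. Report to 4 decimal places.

Parallel (peristaltic pump and drive motor): 1 − (1 − 0.927200)(1 − 0.730900) = 0.980410
Series ([0.980410] and flow sensor): 0.980410 × 0.749500 = 0.734817
Parallel (occlusion detector and battery pack): 1 − (1 − 0.774800)(1 − 0.850100) = 0.966243
Series (alarm module, user-interface board, and [0.966243]): 0.920800 × 0.926700 × 0.966243 = 0.824500
Parallel ([0.734817] and [0.824500]): 1 − (1 − 0.734817)(1 − 0.824500) = 0.9535

0.9535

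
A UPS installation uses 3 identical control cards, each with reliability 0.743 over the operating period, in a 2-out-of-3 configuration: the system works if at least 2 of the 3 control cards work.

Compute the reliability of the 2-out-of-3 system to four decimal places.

R = Σ_{i=2}^{3} C(3,i) p^i (1−p)^{3−i} with p = 0.743
C(3,2)·0.743^2·0.257^1 = 0.425630
C(3,3)·0.743^3·0.257^0 = 0.410172
Sum = 0.8358

0.8358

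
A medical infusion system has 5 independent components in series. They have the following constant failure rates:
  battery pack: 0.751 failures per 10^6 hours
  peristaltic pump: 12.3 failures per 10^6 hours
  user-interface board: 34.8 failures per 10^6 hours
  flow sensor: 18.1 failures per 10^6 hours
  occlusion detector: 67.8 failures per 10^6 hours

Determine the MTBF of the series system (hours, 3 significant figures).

Series of exponential components: λ_sys = Σ λ_i
λ_sys = 0.000000751 + 0.0000123 + 0.0000348 + 0.0000181 + 0.0000678 = 1.3375e-04 /h
MTBF = 1 / λ_sys = 7480 h

7480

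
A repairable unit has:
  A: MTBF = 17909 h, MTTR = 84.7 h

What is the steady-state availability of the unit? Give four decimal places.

0.9953

A(A) = MTBF/(MTBF+MTTR) = 17909/(17909+84.7) = 0.9953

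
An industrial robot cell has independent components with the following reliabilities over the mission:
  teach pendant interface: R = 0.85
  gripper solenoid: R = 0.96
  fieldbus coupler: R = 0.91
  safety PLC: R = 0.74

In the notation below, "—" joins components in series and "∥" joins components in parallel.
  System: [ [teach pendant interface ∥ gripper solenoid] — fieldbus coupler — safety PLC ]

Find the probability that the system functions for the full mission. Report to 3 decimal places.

0.669

Parallel (teach pendant interface and gripper solenoid): 1 − (1 − 0.85000)(1 − 0.96000) = 0.99400
Series ([0.99400], fieldbus coupler, and safety PLC): 0.99400 × 0.91000 × 0.74000 = 0.669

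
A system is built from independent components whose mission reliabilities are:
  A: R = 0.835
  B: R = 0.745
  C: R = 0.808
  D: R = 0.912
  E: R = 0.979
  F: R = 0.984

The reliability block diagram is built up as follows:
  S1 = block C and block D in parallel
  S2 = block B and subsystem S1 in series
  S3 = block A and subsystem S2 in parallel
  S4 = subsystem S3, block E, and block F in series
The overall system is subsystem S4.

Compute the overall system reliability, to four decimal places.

Parallel (C and D): 1 − (1 − 0.808000)(1 − 0.912000) = 0.983104
Series (B and [0.983104]): 0.745000 × 0.983104 = 0.732412
Parallel (A and [0.732412]): 1 − (1 − 0.835000)(1 − 0.732412) = 0.955848
Series ([0.955848], E, and F): 0.955848 × 0.979000 × 0.984000 = 0.9208

0.9208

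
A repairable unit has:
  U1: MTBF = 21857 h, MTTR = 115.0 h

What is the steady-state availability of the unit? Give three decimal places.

A(U1) = MTBF/(MTBF+MTTR) = 21857/(21857+115.0) = 0.995

0.995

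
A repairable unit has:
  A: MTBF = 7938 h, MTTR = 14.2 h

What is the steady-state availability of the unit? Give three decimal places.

A(A) = MTBF/(MTBF+MTTR) = 7938/(7938+14.2) = 0.998

0.998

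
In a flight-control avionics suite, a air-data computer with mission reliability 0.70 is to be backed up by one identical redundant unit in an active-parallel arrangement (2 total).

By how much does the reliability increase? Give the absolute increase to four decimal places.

R_before = 0.70
R_after = 1 − (1 − 0.70)^2 = 0.9100
ΔR = 0.9100 − 0.70 = 0.2100

0.2100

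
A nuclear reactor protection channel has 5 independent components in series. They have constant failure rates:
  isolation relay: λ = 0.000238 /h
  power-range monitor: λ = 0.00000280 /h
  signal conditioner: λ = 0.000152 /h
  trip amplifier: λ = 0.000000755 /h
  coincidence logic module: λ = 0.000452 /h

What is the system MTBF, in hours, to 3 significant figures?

1180

Series of exponential components: λ_sys = Σ λ_i
λ_sys = 0.000238 + 0.00000280 + 0.000152 + 0.000000755 + 0.000452 = 8.4556e-04 /h
MTBF = 1 / λ_sys = 1180 h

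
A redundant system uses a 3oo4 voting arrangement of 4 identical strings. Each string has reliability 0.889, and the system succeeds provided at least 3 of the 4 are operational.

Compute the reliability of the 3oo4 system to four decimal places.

0.9366

R = Σ_{i=3}^{4} C(4,i) p^i (1−p)^{4−i} with p = 0.889
C(4,3)·0.889^3·0.111^1 = 0.311952
C(4,4)·0.889^4·0.111^0 = 0.624607
Sum = 0.9366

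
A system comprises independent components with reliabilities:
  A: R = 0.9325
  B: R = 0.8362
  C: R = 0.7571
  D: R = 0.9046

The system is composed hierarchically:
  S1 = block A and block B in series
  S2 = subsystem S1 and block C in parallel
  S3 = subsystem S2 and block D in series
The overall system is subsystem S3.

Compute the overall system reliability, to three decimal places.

0.856

Series (A and B): 0.93250 × 0.83620 = 0.77976
Parallel ([0.77976] and C): 1 − (1 − 0.77976)(1 − 0.75710) = 0.94650
Series ([0.94650] and D): 0.94650 × 0.90460 = 0.856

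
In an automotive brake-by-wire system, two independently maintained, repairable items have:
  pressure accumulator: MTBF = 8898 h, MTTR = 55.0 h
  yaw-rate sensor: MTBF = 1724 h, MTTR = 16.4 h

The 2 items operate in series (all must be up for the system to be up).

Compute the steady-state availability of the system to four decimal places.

0.9845

A(pressure accumulator) = MTBF/(MTBF+MTTR) = 8898/(8898+55.0) = 0.993857
A(yaw-rate sensor) = MTBF/(MTBF+MTTR) = 1724/(1724+16.4) = 0.990577
Series availability: 0.993857 × 0.990577 = 0.9845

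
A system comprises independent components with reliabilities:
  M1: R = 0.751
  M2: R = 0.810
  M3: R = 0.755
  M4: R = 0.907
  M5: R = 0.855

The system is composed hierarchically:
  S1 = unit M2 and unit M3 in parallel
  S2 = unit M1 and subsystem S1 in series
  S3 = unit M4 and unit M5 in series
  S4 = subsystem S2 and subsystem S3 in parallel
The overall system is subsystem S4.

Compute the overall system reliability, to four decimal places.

Parallel (M2 and M3): 1 − (1 − 0.810000)(1 − 0.755000) = 0.953450
Series (M1 and [0.953450]): 0.751000 × 0.953450 = 0.716041
Series (M4 and M5): 0.907000 × 0.855000 = 0.775485
Parallel ([0.716041] and [0.775485]): 1 − (1 − 0.716041)(1 − 0.775485) = 0.9362

0.9362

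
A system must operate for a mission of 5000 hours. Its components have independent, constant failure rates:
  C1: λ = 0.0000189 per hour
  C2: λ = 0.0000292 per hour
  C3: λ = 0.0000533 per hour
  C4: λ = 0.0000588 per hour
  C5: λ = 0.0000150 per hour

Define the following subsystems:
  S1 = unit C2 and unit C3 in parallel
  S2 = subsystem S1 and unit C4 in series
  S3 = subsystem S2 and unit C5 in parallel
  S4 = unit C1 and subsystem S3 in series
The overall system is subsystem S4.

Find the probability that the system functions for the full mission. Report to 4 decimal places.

0.8915

R(C1) = exp(−0.0000189 × 5000) = 0.909828
R(C2) = exp(−0.0000292 × 5000) = 0.864158
R(C3) = exp(−0.0000533 × 5000) = 0.766056
R(C4) = exp(−0.0000588 × 5000) = 0.745276
R(C5) = exp(−0.0000150 × 5000) = 0.927743
Parallel (C2 and C3): 1 − (1 − 0.864158)(1 − 0.766056) = 0.968221
Series ([0.968221] and C4): 0.968221 × 0.745276 = 0.721592
Parallel ([0.721592] and C5): 1 − (1 − 0.721592)(1 − 0.927743) = 0.979883
Series (C1 and [0.979883]): 0.909828 × 0.979883 = 0.8915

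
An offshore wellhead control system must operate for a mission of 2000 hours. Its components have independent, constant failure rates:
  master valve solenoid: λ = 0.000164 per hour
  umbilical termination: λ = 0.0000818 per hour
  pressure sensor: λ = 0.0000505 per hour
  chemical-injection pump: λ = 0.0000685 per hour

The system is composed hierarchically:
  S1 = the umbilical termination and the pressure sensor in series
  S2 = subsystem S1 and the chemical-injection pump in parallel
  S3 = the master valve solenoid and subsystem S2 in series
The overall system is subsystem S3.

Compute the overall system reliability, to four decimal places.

0.6989

R(master valve solenoid) = exp(−0.000164 × 2000) = 0.720363
R(umbilical termination) = exp(−0.0000818 × 2000) = 0.849082
R(pressure sensor) = exp(−0.0000505 × 2000) = 0.903933
R(chemical-injection pump) = exp(−0.0000685 × 2000) = 0.871970
Series (umbilical termination and pressure sensor): 0.849082 × 0.903933 = 0.767513
Parallel ([0.767513] and chemical-injection pump): 1 − (1 − 0.767513)(1 − 0.871970) = 0.970235
Series (master valve solenoid and [0.970235]): 0.720363 × 0.970235 = 0.6989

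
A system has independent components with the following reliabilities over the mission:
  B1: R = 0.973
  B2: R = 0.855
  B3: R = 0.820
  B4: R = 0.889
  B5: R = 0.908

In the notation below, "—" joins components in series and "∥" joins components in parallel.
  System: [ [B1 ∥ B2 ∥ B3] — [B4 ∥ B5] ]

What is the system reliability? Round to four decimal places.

Parallel (B1, B2, and B3): 1 − (1 − 0.973000)(1 − 0.855000)(1 − 0.820000) = 0.999295
Parallel (B4 and B5): 1 − (1 − 0.889000)(1 − 0.908000) = 0.989788
Series ([0.999295] and [0.989788]): 0.999295 × 0.989788 = 0.9891

0.9891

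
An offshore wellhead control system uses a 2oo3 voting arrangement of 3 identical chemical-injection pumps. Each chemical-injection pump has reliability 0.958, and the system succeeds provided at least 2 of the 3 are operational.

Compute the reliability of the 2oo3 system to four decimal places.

R = Σ_{i=2}^{3} C(3,i) p^i (1−p)^{3−i} with p = 0.958
C(3,2)·0.958^2·0.042^1 = 0.115638
C(3,3)·0.958^3·0.042^0 = 0.879218
Sum = 0.9949

0.9949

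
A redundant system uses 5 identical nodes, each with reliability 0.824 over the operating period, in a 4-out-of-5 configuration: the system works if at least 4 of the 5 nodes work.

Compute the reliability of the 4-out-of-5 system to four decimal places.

0.7856

R = Σ_{i=4}^{5} C(5,i) p^i (1−p)^{5−i} with p = 0.824
C(5,4)·0.824^4·0.176^1 = 0.405687
C(5,5)·0.824^5·0.176^0 = 0.379871
Sum = 0.7856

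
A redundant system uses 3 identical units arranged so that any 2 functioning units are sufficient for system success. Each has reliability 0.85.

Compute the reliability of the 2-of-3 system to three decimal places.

0.939

R = Σ_{i=2}^{3} C(3,i) p^i (1−p)^{3−i} with p = 0.85
C(3,2)·0.85^2·0.15^1 = 0.32513
C(3,3)·0.85^3·0.15^0 = 0.61413
Sum = 0.939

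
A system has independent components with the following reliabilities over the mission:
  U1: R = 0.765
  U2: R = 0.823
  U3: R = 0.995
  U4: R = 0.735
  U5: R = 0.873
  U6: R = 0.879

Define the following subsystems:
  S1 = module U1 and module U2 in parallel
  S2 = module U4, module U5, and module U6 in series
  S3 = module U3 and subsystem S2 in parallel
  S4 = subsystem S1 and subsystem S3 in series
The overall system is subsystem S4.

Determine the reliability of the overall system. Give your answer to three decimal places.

Parallel (U1 and U2): 1 − (1 − 0.76500)(1 − 0.82300) = 0.95841
Series (U4, U5, and U6): 0.73500 × 0.87300 × 0.87900 = 0.56401
Parallel (U3 and [0.56401]): 1 − (1 − 0.99500)(1 − 0.56401) = 0.99782
Series ([0.95841] and [0.99782]): 0.95841 × 0.99782 = 0.956

0.956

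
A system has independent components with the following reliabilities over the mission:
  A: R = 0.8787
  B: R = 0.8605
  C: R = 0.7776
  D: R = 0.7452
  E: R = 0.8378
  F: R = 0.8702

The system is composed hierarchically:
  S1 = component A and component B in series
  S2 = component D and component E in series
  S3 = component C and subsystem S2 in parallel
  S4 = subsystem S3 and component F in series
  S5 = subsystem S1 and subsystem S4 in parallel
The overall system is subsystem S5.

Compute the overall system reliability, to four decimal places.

0.9506

Series (A and B): 0.878700 × 0.860500 = 0.756121
Series (D and E): 0.745200 × 0.837800 = 0.624329
Parallel (C and [0.624329]): 1 − (1 − 0.777600)(1 − 0.624329) = 0.916451
Series ([0.916451] and F): 0.916451 × 0.870200 = 0.797496
Parallel ([0.756121] and [0.797496]): 1 − (1 − 0.756121)(1 − 0.797496) = 0.9506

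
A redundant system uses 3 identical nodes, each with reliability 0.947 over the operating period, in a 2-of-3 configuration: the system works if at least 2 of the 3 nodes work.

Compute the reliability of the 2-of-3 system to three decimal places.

R = Σ_{i=2}^{3} C(3,i) p^i (1−p)^{3−i} with p = 0.947
C(3,2)·0.947^2·0.053^1 = 0.14259
C(3,3)·0.947^3·0.053^0 = 0.84928
Sum = 0.992

0.992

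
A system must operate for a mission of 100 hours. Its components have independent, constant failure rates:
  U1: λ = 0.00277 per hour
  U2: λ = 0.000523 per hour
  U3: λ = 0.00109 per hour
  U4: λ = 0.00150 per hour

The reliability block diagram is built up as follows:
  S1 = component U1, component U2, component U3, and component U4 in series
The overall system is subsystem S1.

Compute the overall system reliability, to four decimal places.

R(U1) = exp(−0.00277 × 100) = 0.758054
R(U2) = exp(−0.000523 × 100) = 0.949044
R(U3) = exp(−0.00109 × 100) = 0.896730
R(U4) = exp(−0.00150 × 100) = 0.860708
Series (U1, U2, U3, and U4): 0.758054 × 0.949044 × 0.896730 × 0.860708 = 0.5553

0.5553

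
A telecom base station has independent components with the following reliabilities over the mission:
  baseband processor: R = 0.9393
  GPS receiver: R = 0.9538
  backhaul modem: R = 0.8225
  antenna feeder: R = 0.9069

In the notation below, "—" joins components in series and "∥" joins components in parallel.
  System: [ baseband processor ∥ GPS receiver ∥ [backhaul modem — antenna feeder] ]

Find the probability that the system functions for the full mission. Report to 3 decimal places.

Series (backhaul modem and antenna feeder): 0.82250 × 0.90690 = 0.74593
Parallel (baseband processor, GPS receiver, and [0.74593]): 1 − (1 − 0.93930)(1 − 0.95380)(1 − 0.74593) = 0.999

0.999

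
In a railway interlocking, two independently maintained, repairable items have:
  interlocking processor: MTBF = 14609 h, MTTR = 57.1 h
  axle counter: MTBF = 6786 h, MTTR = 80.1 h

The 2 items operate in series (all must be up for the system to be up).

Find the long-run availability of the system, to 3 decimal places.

0.984

A(interlocking processor) = MTBF/(MTBF+MTTR) = 14609/(14609+57.1) = 0.996107
A(axle counter) = MTBF/(MTBF+MTTR) = 6786/(6786+80.1) = 0.988334
Series availability: 0.996107 × 0.988334 = 0.984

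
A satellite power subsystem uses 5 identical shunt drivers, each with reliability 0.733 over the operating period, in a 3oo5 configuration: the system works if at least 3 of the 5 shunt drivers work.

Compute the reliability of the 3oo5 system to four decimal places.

R = Σ_{i=3}^{5} C(5,i) p^i (1−p)^{5−i} with p = 0.733
C(5,3)·0.733^3·0.267^2 = 0.280759
C(5,4)·0.733^4·0.267^1 = 0.385387
C(5,5)·0.733^5·0.267^0 = 0.211602
Sum = 0.8777

0.8777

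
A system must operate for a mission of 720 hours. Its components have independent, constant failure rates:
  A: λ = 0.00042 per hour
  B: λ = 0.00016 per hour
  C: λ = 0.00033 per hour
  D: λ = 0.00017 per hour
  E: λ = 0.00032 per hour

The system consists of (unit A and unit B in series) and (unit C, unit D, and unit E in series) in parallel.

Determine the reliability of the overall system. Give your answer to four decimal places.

0.8478

R(A) = exp(−0.00042 × 720) = 0.739042
R(B) = exp(−0.00016 × 720) = 0.891188
R(C) = exp(−0.00033 × 720) = 0.788518
R(D) = exp(−0.00017 × 720) = 0.884794
R(E) = exp(−0.00032 × 720) = 0.794216
Series (A and B): 0.739042 × 0.891188 = 0.658625
Series (C, D, and E): 0.788518 × 0.884794 × 0.794216 = 0.554105
Parallel ([0.658625] and [0.554105]): 1 − (1 − 0.658625)(1 − 0.554105) = 0.8478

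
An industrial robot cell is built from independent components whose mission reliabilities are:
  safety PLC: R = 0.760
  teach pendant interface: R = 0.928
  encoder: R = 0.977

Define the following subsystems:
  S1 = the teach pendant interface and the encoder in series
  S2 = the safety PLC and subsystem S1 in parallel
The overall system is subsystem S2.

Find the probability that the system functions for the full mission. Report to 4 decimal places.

0.9776

Series (teach pendant interface and encoder): 0.928000 × 0.977000 = 0.906656
Parallel (safety PLC and [0.906656]): 1 − (1 − 0.760000)(1 − 0.906656) = 0.9776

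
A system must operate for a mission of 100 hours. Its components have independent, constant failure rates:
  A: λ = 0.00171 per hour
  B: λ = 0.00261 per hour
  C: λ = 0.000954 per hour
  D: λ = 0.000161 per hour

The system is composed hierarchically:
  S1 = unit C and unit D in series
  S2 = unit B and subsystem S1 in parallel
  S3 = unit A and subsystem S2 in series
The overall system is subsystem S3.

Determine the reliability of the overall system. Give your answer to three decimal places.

0.822

R(A) = exp(−0.00171 × 100) = 0.84282
R(B) = exp(−0.00261 × 100) = 0.77028
R(C) = exp(−0.000954 × 100) = 0.90901
R(D) = exp(−0.000161 × 100) = 0.98403
Series (C and D): 0.90901 × 0.98403 = 0.89449
Parallel (B and [0.89449]): 1 − (1 − 0.77028)(1 − 0.89449) = 0.97576
Series (A and [0.97576]): 0.84282 × 0.97576 = 0.822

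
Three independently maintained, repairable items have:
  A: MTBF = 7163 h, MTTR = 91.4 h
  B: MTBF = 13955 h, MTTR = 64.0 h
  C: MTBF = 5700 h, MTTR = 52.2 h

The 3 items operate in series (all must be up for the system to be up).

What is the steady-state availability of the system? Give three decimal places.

A(A) = MTBF/(MTBF+MTTR) = 7163/(7163+91.4) = 0.987401
A(B) = MTBF/(MTBF+MTTR) = 13955/(13955+64.0) = 0.995435
A(C) = MTBF/(MTBF+MTTR) = 5700/(5700+52.2) = 0.990925
Series availability: 0.987401 × 0.995435 × 0.990925 = 0.974

0.974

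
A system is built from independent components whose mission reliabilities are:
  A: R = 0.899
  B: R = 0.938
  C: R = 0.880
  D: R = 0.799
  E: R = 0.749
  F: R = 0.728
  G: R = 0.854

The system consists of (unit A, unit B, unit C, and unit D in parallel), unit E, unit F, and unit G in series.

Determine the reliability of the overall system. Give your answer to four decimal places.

Parallel (A, B, C, and D): 1 − (1 − 0.899000)(1 − 0.938000)(1 − 0.880000)(1 − 0.799000) = 0.999849
Series ([0.999849], E, F, and G): 0.999849 × 0.749000 × 0.728000 × 0.854000 = 0.4656

0.4656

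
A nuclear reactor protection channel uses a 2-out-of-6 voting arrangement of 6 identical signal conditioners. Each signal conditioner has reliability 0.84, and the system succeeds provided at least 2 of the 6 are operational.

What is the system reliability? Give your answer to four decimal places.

0.9995

R = Σ_{i=2}^{6} C(6,i) p^i (1−p)^{6−i} with p = 0.84
C(6,2)·0.84^2·0.16^4 = 0.006936
C(6,3)·0.84^3·0.16^3 = 0.048554
C(6,4)·0.84^4·0.16^2 = 0.191183
C(6,5)·0.84^5·0.16^1 = 0.401483
C(6,6)·0.84^6·0.16^0 = 0.351298
Sum = 0.9995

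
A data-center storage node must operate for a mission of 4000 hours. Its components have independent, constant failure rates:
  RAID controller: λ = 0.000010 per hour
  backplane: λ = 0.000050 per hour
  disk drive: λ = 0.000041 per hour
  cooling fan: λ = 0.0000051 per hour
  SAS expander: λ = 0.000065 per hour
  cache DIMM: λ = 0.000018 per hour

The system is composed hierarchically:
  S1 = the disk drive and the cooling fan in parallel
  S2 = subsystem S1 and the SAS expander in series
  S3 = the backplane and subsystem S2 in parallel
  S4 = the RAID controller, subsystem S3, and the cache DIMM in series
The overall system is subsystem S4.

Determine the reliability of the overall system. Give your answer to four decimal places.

R(RAID controller) = exp(−0.000010 × 4000) = 0.960789
R(backplane) = exp(−0.000050 × 4000) = 0.818731
R(disk drive) = exp(−0.000041 × 4000) = 0.848742
R(cooling fan) = exp(−0.0000051 × 4000) = 0.979807
R(SAS expander) = exp(−0.000065 × 4000) = 0.771052
R(cache DIMM) = exp(−0.000018 × 4000) = 0.930531
Parallel (disk drive and cooling fan): 1 − (1 − 0.848742)(1 − 0.979807) = 0.996946
Series ([0.996946] and SAS expander): 0.996946 × 0.771052 = 0.768697
Parallel (backplane and [0.768697]): 1 − (1 − 0.818731)(1 − 0.768697) = 0.958072
Series (RAID controller, [0.958072], and cache DIMM): 0.960789 × 0.958072 × 0.930531 = 0.8566

0.8566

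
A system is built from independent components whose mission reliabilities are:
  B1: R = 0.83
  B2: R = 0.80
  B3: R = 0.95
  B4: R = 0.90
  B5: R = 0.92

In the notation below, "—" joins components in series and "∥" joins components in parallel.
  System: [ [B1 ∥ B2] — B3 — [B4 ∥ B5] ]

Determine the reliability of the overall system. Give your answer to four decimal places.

0.9104

Parallel (B1 and B2): 1 − (1 − 0.830000)(1 − 0.800000) = 0.966000
Parallel (B4 and B5): 1 − (1 − 0.900000)(1 − 0.920000) = 0.992000
Series ([0.966000], B3, and [0.992000]): 0.966000 × 0.950000 × 0.992000 = 0.9104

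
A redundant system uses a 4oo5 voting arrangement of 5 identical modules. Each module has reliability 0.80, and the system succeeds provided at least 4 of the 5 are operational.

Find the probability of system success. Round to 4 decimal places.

0.7373

R = Σ_{i=4}^{5} C(5,i) p^i (1−p)^{5−i} with p = 0.80
C(5,4)·0.80^4·0.20^1 = 0.409600
C(5,5)·0.80^5·0.20^0 = 0.327680
Sum = 0.7373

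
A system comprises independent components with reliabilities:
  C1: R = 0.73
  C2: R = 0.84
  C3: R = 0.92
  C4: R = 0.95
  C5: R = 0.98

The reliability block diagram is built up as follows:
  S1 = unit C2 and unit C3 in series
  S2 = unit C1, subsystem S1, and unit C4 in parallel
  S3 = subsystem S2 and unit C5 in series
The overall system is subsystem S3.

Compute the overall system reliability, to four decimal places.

Series (C2 and C3): 0.840000 × 0.920000 = 0.772800
Parallel (C1, [0.772800], and C4): 1 − (1 − 0.730000)(1 − 0.772800)(1 − 0.950000) = 0.996933
Series ([0.996933] and C5): 0.996933 × 0.980000 = 0.9770

0.9770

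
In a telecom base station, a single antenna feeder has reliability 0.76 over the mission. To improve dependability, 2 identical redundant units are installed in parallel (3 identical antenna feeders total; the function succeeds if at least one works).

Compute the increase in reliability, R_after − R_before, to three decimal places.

R_before = 0.76
R_after = 1 − (1 − 0.76)^3 = 0.986
ΔR = 0.986 − 0.76 = 0.226

0.226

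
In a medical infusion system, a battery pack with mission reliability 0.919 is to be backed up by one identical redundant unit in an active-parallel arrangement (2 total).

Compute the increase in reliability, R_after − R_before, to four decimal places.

0.0744

R_before = 0.919
R_after = 1 − (1 − 0.919)^2 = 0.9934
ΔR = 0.9934 − 0.919 = 0.0744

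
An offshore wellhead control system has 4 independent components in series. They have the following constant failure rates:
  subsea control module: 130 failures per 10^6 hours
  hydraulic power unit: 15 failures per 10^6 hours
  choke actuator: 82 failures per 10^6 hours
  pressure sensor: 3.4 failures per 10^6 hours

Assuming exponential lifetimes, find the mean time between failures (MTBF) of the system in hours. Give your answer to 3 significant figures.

4340

Series of exponential components: λ_sys = Σ λ_i
λ_sys = 0.00013 + 0.000015 + 0.000082 + 0.0000034 = 2.3040e-04 /h
MTBF = 1 / λ_sys = 4340 h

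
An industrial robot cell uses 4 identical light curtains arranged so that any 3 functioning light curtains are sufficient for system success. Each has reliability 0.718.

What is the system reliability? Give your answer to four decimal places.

R = Σ_{i=3}^{4} C(4,i) p^i (1−p)^{4−i} with p = 0.718
C(4,3)·0.718^3·0.282^1 = 0.417525
C(4,4)·0.718^4·0.282^0 = 0.265765
Sum = 0.6833

0.6833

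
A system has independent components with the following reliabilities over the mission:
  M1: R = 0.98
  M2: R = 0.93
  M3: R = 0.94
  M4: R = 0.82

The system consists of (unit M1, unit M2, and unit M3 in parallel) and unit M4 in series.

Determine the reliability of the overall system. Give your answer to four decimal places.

0.8199

Parallel (M1, M2, and M3): 1 − (1 − 0.980000)(1 − 0.930000)(1 − 0.940000) = 0.999916
Series ([0.999916] and M4): 0.999916 × 0.820000 = 0.8199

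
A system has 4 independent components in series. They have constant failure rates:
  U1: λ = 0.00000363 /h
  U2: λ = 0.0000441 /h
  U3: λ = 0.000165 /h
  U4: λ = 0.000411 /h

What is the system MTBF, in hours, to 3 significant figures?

1600

Series of exponential components: λ_sys = Σ λ_i
λ_sys = 0.00000363 + 0.0000441 + 0.000165 + 0.000411 = 6.2373e-04 /h
MTBF = 1 / λ_sys = 1600 h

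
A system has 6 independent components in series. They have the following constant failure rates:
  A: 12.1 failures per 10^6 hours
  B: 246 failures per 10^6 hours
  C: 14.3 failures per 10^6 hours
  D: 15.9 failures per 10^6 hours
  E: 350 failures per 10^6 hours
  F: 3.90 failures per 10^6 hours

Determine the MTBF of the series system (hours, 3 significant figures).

Series of exponential components: λ_sys = Σ λ_i
λ_sys = 0.0000121 + 0.000246 + 0.0000143 + 0.0000159 + 0.000350 + 0.00000390 = 6.4220e-04 /h
MTBF = 1 / λ_sys = 1560 h

1560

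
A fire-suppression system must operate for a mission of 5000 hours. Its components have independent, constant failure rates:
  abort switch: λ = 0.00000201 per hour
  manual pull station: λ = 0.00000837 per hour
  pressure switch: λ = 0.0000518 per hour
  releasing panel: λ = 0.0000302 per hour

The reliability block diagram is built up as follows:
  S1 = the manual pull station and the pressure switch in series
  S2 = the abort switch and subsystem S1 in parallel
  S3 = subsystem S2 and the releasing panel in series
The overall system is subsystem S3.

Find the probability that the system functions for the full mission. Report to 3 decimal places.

0.858

R(abort switch) = exp(−0.00000201 × 5000) = 0.99000
R(manual pull station) = exp(−0.00000837 × 5000) = 0.95901
R(pressure switch) = exp(−0.0000518 × 5000) = 0.77182
R(releasing panel) = exp(−0.0000302 × 5000) = 0.85985
Series (manual pull station and pressure switch): 0.95901 × 0.77182 = 0.74018
Parallel (abort switch and [0.74018]): 1 − (1 − 0.99000)(1 − 0.74018) = 0.99740
Series ([0.99740] and releasing panel): 0.99740 × 0.85985 = 0.858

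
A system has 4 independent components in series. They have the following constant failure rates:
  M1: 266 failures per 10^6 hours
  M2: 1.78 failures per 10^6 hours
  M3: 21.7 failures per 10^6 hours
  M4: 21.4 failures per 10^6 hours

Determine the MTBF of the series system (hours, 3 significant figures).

Series of exponential components: λ_sys = Σ λ_i
λ_sys = 0.000266 + 0.00000178 + 0.0000217 + 0.0000214 = 3.1088e-04 /h
MTBF = 1 / λ_sys = 3220 h

3220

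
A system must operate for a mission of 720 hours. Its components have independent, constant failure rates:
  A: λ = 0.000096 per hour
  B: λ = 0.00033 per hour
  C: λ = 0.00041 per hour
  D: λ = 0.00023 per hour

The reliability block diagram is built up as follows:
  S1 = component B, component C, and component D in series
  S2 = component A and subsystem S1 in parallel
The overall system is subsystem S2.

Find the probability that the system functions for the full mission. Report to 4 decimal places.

R(A) = exp(−0.000096 × 720) = 0.933215
R(B) = exp(−0.00033 × 720) = 0.788518
R(C) = exp(−0.00041 × 720) = 0.744383
R(D) = exp(−0.00023 × 720) = 0.847385
Series (B, C, and D): 0.788518 × 0.744383 × 0.847385 = 0.497381
Parallel (A and [0.497381]): 1 − (1 − 0.933215)(1 − 0.497381) = 0.9664

0.9664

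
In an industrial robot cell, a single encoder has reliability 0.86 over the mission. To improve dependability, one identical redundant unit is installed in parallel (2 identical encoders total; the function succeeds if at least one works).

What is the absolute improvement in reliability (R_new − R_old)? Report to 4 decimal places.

0.1204

R_before = 0.86
R_after = 1 − (1 − 0.86)^2 = 0.9804
ΔR = 0.9804 − 0.86 = 0.1204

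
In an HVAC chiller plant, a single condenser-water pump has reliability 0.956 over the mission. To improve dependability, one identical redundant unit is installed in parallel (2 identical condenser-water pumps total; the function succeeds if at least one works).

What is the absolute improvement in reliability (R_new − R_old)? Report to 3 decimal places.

R_before = 0.956
R_after = 1 − (1 − 0.956)^2 = 0.998
ΔR = 0.998 − 0.956 = 0.042

0.042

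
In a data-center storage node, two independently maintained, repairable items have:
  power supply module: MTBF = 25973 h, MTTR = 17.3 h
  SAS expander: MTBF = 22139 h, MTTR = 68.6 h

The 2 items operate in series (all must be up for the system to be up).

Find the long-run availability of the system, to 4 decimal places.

0.9962

A(power supply module) = MTBF/(MTBF+MTTR) = 25973/(25973+17.3) = 0.999334
A(SAS expander) = MTBF/(MTBF+MTTR) = 22139/(22139+68.6) = 0.996911
Series availability: 0.999334 × 0.996911 = 0.9962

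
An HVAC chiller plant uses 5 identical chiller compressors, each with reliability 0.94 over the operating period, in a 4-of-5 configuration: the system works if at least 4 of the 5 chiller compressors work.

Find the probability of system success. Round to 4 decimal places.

R = Σ_{i=4}^{5} C(5,i) p^i (1−p)^{5−i} with p = 0.94
C(5,4)·0.94^4·0.06^1 = 0.234225
C(5,5)·0.94^5·0.06^0 = 0.733904
Sum = 0.9681

0.9681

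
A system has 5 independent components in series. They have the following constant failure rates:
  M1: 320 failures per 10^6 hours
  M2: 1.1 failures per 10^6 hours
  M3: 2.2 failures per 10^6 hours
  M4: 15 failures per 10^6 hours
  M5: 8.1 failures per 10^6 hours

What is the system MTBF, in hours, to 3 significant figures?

Series of exponential components: λ_sys = Σ λ_i
λ_sys = 0.00032 + 0.0000011 + 0.0000022 + 0.000015 + 0.0000081 = 3.4640e-04 /h
MTBF = 1 / λ_sys = 2890 h

2890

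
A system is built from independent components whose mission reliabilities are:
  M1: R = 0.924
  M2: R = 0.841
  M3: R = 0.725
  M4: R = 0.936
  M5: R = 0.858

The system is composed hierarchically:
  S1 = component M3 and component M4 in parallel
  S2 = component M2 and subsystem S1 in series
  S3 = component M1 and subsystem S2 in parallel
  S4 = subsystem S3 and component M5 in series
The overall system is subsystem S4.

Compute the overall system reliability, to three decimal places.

Parallel (M3 and M4): 1 − (1 − 0.72500)(1 − 0.93600) = 0.98240
Series (M2 and [0.98240]): 0.84100 × 0.98240 = 0.82620
Parallel (M1 and [0.82620]): 1 − (1 − 0.92400)(1 − 0.82620) = 0.98679
Series ([0.98679] and M5): 0.98679 × 0.85800 = 0.847

0.847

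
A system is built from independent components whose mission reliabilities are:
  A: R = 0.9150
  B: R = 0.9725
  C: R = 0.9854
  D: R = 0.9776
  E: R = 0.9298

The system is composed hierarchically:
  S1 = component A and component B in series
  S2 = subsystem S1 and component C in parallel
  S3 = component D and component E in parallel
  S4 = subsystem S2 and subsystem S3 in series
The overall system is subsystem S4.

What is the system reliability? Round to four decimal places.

0.9968

Series (A and B): 0.915000 × 0.972500 = 0.889838
Parallel ([0.889838] and C): 1 − (1 − 0.889838)(1 − 0.985400) = 0.998392
Parallel (D and E): 1 − (1 − 0.977600)(1 − 0.929800) = 0.998428
Series ([0.998392] and [0.998428]): 0.998392 × 0.998428 = 0.9968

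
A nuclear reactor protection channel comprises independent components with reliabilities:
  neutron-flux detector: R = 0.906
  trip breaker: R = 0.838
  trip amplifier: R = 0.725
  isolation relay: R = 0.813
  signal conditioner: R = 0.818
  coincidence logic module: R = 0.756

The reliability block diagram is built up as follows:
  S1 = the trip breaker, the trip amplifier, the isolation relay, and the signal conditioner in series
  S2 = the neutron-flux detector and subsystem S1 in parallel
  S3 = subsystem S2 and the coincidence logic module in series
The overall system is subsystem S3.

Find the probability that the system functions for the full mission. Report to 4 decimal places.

Series (trip breaker, trip amplifier, isolation relay, and signal conditioner): 0.838000 × 0.725000 × 0.813000 × 0.818000 = 0.404041
Parallel (neutron-flux detector and [0.404041]): 1 − (1 − 0.906000)(1 − 0.404041) = 0.943980
Series ([0.943980] and coincidence logic module): 0.943980 × 0.756000 = 0.7136

0.7136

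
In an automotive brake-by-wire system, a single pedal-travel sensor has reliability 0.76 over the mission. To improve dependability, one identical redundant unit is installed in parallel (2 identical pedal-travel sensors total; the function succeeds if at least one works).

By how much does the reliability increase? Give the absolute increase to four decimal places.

R_before = 0.76
R_after = 1 − (1 − 0.76)^2 = 0.9424
ΔR = 0.9424 − 0.76 = 0.1824

0.1824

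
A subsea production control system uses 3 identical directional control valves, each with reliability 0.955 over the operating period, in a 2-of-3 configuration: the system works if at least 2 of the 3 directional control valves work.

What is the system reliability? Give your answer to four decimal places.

0.9941

R = Σ_{i=2}^{3} C(3,i) p^i (1−p)^{3−i} with p = 0.955
C(3,2)·0.955^2·0.045^1 = 0.123123
C(3,3)·0.955^3·0.045^0 = 0.870984
Sum = 0.9941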